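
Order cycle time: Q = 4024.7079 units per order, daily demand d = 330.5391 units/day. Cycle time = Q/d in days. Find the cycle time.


Cycle = 4024.7079 / 330.5391 = 12.1762

12.1762 days


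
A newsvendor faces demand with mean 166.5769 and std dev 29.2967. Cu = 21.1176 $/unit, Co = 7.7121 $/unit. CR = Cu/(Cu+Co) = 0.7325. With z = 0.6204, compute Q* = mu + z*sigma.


CR = Cu/(Cu+Co) = 21.1176/(21.1176+7.7121) = 0.7325
z = 0.6204
Q* = 166.5769 + 0.6204 * 29.2967 = 184.7526

184.7526 units


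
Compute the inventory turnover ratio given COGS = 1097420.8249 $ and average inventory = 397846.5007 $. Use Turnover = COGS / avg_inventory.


Turnover = 1097420.8249 / 397846.5007 = 2.7584

2.7584


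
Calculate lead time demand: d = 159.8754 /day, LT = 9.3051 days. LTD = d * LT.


LTD = 159.8754 * 9.3051 = 1487.6566

1487.6566 units


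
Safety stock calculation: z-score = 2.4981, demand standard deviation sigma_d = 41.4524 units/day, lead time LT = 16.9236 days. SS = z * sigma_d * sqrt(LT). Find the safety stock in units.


sqrt(LT) = sqrt(16.9236) = 4.1138
SS = 2.4981 * 41.4524 * 4.1138 = 425.9963

425.9963 units


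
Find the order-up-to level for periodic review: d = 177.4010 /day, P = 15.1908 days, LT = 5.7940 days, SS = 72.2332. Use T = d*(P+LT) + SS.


P + LT = 20.9848
d*(P+LT) = 177.4010 * 20.9848 = 3722.7245
T = 3722.7245 + 72.2332 = 3794.9577

3794.9577 units


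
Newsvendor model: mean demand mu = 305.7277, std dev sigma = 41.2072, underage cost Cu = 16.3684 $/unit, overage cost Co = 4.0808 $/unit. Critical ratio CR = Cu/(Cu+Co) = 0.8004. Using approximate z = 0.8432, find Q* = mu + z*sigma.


CR = Cu/(Cu+Co) = 16.3684/(16.3684+4.0808) = 0.8004
z = 0.8432
Q* = 305.7277 + 0.8432 * 41.2072 = 340.4736

340.4736 units


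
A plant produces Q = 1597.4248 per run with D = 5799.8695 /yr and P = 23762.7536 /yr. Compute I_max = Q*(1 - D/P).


D/P = 0.2441
1 - D/P = 0.7559
I_max = 1597.4248 * 0.7559 = 1207.5350

1207.5350 units


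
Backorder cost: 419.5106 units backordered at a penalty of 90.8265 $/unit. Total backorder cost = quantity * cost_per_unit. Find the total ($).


Total = 419.5106 * 90.8265 = 38102.6795

38102.6795 $


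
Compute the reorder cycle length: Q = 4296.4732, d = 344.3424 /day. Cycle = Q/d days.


Cycle = 4296.4732 / 344.3424 = 12.4773

12.4773 days


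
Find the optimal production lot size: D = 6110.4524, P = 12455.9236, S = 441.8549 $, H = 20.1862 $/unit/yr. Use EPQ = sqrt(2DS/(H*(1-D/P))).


1 - D/P = 1 - 0.4906 = 0.5094
H*(1-D/P) = 10.2835
2DS = 5399866.6683
EPQ = sqrt(525098.1922) = 724.6366

724.6366 units


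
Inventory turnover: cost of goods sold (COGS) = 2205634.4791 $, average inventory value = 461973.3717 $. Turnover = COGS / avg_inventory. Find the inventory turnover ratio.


Turnover = 2205634.4791 / 461973.3717 = 4.7744

4.7744


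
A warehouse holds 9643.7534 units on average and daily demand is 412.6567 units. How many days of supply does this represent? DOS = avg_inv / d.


DOS = 9643.7534 / 412.6567 = 23.3699

23.3699 days


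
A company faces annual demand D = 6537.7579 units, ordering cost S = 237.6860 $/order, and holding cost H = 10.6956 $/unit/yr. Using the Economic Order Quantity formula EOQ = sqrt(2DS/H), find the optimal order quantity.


2*D*S = 2 * 6537.7579 * 237.6860 = 3107867.0484
2*D*S/H = 290574.3529
EOQ = sqrt(290574.3529) = 539.0495

539.0495 units


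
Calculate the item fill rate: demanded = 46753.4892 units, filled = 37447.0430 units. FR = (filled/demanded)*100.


FR = 37447.0430 / 46753.4892 * 100 = 80.0946

80.0946%


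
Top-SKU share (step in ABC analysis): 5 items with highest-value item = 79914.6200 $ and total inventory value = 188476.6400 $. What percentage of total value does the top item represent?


Top item = 79914.6200
Total = 188476.6400
Percentage = 79914.6200 / 188476.6400 * 100 = 42.4003

42.4003%


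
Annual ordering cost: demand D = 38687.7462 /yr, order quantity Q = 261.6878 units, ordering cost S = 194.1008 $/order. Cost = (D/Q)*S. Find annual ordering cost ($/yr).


Number of orders = D/Q = 147.8393
Cost = 147.8393 * 194.1008 = 28695.7301

28695.7301 $/yr


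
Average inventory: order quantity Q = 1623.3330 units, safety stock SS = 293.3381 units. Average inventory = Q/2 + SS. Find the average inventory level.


Q/2 = 811.6665
Avg = 811.6665 + 293.3381 = 1105.0046

1105.0046 units


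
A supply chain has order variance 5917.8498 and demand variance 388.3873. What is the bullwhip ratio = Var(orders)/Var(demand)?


BW = 5917.8498 / 388.3873 = 15.2370

15.2370


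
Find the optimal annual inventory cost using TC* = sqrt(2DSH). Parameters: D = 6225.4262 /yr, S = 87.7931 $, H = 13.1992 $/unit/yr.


2*D*S*H = 14428031.3947
TC* = sqrt(14428031.3947) = 3798.4249

3798.4249 $/yr


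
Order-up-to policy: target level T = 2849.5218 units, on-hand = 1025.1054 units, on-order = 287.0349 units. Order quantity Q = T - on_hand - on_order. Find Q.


Inventory position = OH + OO = 1025.1054 + 287.0349 = 1312.1403
Q = 2849.5218 - 1312.1403 = 1537.3815

1537.3815 units


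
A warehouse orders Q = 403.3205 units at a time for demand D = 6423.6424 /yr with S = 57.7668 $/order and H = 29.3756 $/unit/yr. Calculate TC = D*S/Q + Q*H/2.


Ordering cost = D*S/Q = 920.0456
Holding cost = Q*H/2 = 5923.8908
TC = 920.0456 + 5923.8908 = 6843.9365

6843.9365 $/yr


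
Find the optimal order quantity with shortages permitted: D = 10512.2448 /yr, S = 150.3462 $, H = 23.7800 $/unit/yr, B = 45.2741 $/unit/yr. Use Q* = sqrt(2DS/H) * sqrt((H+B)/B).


sqrt(2DS/H) = 364.5886
sqrt((H+B)/B) = 1.2350
Q* = 364.5886 * 1.2350 = 450.2698

450.2698 units


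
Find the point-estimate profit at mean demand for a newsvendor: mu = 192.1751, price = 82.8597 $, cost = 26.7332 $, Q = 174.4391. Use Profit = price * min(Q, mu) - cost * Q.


Sales at mu = min(174.4391, 192.1751) = 174.4391
Revenue = 82.8597 * 174.4391 = 14453.9715
Total cost = 26.7332 * 174.4391 = 4663.3153
Profit = 14453.9715 - 4663.3153 = 9790.6561

9790.6561 $


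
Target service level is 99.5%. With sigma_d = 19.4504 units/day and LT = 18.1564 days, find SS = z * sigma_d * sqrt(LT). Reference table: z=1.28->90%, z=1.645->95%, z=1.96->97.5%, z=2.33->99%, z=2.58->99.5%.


From the table, SL = 99.5% corresponds to z = 2.58
sqrt(LT) = sqrt(18.1564) = 4.2610
SS = 2.58 * 19.4504 * 4.2610 = 213.8273

213.8273 units


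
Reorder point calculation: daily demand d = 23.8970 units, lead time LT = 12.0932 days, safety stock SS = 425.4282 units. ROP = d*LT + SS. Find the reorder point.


d*LT = 23.8970 * 12.0932 = 288.9912
ROP = 288.9912 + 425.4282 = 714.4194

714.4194 units


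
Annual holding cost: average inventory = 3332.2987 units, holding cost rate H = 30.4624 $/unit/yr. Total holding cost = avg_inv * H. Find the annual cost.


Cost = 3332.2987 * 30.4624 = 101509.8159

101509.8159 $/yr


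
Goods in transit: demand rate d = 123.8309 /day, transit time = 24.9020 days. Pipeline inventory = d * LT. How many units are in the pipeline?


Pipeline = 123.8309 * 24.9020 = 3083.6371

3083.6371 units


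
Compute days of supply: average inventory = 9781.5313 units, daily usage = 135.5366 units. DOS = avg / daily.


DOS = 9781.5313 / 135.5366 = 72.1689

72.1689 days


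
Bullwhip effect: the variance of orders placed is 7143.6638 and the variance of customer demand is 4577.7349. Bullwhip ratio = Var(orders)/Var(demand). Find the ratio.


BW = 7143.6638 / 4577.7349 = 1.5605

1.5605


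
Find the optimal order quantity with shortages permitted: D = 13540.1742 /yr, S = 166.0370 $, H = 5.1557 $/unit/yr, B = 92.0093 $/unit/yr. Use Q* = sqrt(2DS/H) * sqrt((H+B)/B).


sqrt(2DS/H) = 933.8685
sqrt((H+B)/B) = 1.0276
Q* = 933.8685 * 1.0276 = 959.6764

959.6764 units


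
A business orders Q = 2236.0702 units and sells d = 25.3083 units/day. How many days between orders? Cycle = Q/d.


Cycle = 2236.0702 / 25.3083 = 88.3532

88.3532 days


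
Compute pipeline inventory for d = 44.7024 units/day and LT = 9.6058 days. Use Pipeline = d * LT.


Pipeline = 44.7024 * 9.6058 = 429.4023

429.4023 units


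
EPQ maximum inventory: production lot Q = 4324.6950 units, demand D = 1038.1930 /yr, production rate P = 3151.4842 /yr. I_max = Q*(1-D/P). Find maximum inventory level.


D/P = 0.3294
1 - D/P = 0.6706
I_max = 4324.6950 * 0.6706 = 2900.0113

2900.0113 units


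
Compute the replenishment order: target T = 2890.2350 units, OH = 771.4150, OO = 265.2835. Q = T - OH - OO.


Inventory position = OH + OO = 771.4150 + 265.2835 = 1036.6985
Q = 2890.2350 - 1036.6985 = 1853.5365

1853.5365 units


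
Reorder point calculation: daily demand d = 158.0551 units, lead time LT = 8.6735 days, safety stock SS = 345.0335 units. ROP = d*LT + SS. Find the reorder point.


d*LT = 158.0551 * 8.6735 = 1370.8909
ROP = 1370.8909 + 345.0335 = 1715.9244

1715.9244 units


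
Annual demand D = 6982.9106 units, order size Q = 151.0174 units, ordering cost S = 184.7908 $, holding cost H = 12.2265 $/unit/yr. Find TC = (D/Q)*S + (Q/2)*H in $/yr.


Ordering cost = D*S/Q = 8544.5627
Holding cost = Q*H/2 = 923.2071
TC = 8544.5627 + 923.2071 = 9467.7698

9467.7698 $/yr


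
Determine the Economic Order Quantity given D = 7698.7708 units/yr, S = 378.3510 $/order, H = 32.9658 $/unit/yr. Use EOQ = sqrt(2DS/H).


2*D*S = 2 * 7698.7708 * 378.3510 = 5825675.2619
2*D*S/H = 176718.7589
EOQ = sqrt(176718.7589) = 420.3793

420.3793 units


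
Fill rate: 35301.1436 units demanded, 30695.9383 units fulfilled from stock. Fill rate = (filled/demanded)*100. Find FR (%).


FR = 30695.9383 / 35301.1436 * 100 = 86.9545

86.9545%


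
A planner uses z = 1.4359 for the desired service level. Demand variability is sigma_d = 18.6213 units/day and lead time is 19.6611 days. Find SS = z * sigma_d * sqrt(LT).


sqrt(LT) = sqrt(19.6611) = 4.4341
SS = 1.4359 * 18.6213 * 4.4341 = 118.5600

118.5600 units


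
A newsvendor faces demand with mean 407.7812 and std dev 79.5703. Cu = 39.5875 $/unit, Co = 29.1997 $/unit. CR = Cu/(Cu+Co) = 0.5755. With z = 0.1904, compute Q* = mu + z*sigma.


CR = Cu/(Cu+Co) = 39.5875/(39.5875+29.1997) = 0.5755
z = 0.1904
Q* = 407.7812 + 0.1904 * 79.5703 = 422.9314

422.9314 units


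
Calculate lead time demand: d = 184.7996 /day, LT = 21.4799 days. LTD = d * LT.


LTD = 184.7996 * 21.4799 = 3969.4769

3969.4769 units


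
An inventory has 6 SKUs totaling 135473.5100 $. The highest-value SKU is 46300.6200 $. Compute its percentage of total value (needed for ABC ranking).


Top item = 46300.6200
Total = 135473.5100
Percentage = 46300.6200 / 135473.5100 * 100 = 34.1769

34.1769%


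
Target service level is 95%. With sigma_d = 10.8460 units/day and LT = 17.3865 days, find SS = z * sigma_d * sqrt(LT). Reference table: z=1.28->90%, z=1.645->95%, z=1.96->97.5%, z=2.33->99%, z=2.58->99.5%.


From the table, SL = 95% corresponds to z = 1.645
sqrt(LT) = sqrt(17.3865) = 4.1697
SS = 1.645 * 10.8460 * 4.1697 = 74.3946

74.3946 units


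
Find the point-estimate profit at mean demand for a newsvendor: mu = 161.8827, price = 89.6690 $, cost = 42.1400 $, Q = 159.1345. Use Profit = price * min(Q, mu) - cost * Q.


Sales at mu = min(159.1345, 161.8827) = 159.1345
Revenue = 89.6690 * 159.1345 = 14269.4315
Total cost = 42.1400 * 159.1345 = 6705.9278
Profit = 14269.4315 - 6705.9278 = 7563.5037

7563.5037 $


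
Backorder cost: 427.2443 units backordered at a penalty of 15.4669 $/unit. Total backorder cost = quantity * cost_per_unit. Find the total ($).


Total = 427.2443 * 15.4669 = 6608.1449

6608.1449 $


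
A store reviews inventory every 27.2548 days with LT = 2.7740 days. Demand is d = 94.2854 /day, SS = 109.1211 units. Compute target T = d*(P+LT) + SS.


P + LT = 30.0288
d*(P+LT) = 94.2854 * 30.0288 = 2831.2774
T = 2831.2774 + 109.1211 = 2940.3985

2940.3985 units


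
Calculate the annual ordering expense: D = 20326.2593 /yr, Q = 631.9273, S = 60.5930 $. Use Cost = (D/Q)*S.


Number of orders = D/Q = 32.1655
Cost = 32.1655 * 60.5930 = 1949.0043

1949.0043 $/yr


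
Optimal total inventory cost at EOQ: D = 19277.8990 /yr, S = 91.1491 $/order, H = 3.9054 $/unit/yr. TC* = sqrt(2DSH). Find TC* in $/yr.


2*D*S*H = 13724849.8831
TC* = sqrt(13724849.8831) = 3704.7065

3704.7065 $/yr


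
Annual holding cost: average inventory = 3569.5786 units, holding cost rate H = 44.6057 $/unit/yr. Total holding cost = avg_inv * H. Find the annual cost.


Cost = 3569.5786 * 44.6057 = 159223.5522

159223.5522 $/yr


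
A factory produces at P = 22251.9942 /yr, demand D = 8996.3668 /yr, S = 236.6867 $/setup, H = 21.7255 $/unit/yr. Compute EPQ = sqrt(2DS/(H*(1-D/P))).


1 - D/P = 1 - 0.4043 = 0.5957
H*(1-D/P) = 12.9420
2DS = 4258640.7398
EPQ = sqrt(329056.0455) = 573.6341

573.6341 units


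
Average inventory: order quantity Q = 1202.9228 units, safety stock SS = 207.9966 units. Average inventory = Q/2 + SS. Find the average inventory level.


Q/2 = 601.4614
Avg = 601.4614 + 207.9966 = 809.4580

809.4580 units


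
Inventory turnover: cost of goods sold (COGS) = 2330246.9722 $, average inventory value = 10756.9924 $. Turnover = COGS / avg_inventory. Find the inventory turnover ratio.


Turnover = 2330246.9722 / 10756.9924 = 216.6263

216.6263


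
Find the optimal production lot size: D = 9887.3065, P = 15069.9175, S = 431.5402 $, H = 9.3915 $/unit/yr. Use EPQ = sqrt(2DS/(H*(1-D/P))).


1 - D/P = 1 - 0.6561 = 0.3439
H*(1-D/P) = 3.2298
2DS = 8533540.4489
EPQ = sqrt(2642144.4097) = 1625.4674

1625.4674 units


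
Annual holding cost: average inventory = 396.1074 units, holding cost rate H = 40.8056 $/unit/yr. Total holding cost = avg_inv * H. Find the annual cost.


Cost = 396.1074 * 40.8056 = 16163.4001

16163.4001 $/yr


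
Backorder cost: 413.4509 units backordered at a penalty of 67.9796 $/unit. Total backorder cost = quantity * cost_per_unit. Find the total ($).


Total = 413.4509 * 67.9796 = 28106.2268

28106.2268 $


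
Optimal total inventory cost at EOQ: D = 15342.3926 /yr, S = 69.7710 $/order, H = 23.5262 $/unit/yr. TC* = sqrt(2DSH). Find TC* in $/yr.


2*D*S*H = 50367433.2759
TC* = sqrt(50367433.2759) = 7097.0017

7097.0017 $/yr


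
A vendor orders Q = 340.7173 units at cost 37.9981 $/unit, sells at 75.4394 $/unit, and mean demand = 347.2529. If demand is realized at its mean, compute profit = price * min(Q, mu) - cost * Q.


Sales at mu = min(340.7173, 347.2529) = 340.7173
Revenue = 75.4394 * 340.7173 = 25703.5087
Total cost = 37.9981 * 340.7173 = 12946.6100
Profit = 25703.5087 - 12946.6100 = 12756.8986

12756.8986 $


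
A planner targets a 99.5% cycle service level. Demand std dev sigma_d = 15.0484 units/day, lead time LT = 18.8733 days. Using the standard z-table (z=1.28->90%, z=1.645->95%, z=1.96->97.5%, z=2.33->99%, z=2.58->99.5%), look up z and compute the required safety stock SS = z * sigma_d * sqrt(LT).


From the table, SL = 99.5% corresponds to z = 2.58
sqrt(LT) = sqrt(18.8733) = 4.3443
SS = 2.58 * 15.0484 * 4.3443 = 168.6685

168.6685 units


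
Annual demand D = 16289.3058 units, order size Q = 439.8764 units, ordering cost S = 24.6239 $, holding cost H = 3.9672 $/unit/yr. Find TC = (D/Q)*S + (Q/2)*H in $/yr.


Ordering cost = D*S/Q = 911.8612
Holding cost = Q*H/2 = 872.5388
TC = 911.8612 + 872.5388 = 1784.4001

1784.4001 $/yr


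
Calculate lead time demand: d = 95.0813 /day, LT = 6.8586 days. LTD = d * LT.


LTD = 95.0813 * 6.8586 = 652.1246

652.1246 units


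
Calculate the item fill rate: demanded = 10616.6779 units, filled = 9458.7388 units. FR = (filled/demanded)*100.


FR = 9458.7388 / 10616.6779 * 100 = 89.0932

89.0932%


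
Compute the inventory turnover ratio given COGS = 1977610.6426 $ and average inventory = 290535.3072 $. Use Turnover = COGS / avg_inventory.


Turnover = 1977610.6426 / 290535.3072 = 6.8068

6.8068


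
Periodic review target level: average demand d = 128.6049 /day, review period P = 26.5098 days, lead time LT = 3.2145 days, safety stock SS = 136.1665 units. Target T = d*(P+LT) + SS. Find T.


P + LT = 29.7243
d*(P+LT) = 128.6049 * 29.7243 = 3822.6906
T = 3822.6906 + 136.1665 = 3958.8571

3958.8571 units


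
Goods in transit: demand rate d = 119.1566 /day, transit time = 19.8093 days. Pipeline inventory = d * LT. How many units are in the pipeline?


Pipeline = 119.1566 * 19.8093 = 2360.4088

2360.4088 units


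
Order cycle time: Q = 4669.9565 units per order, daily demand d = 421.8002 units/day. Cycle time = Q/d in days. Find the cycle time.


Cycle = 4669.9565 / 421.8002 = 11.0715

11.0715 days


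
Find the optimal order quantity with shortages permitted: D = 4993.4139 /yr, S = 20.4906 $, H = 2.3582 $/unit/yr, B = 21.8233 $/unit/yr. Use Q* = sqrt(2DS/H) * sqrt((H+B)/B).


sqrt(2DS/H) = 294.5783
sqrt((H+B)/B) = 1.0526
Q* = 294.5783 * 1.0526 = 310.0860

310.0860 units


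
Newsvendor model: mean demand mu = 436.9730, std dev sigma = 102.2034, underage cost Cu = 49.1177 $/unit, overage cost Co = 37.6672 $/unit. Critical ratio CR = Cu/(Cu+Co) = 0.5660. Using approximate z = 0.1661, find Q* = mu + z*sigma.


CR = Cu/(Cu+Co) = 49.1177/(49.1177+37.6672) = 0.5660
z = 0.1661
Q* = 436.9730 + 0.1661 * 102.2034 = 453.9490

453.9490 units


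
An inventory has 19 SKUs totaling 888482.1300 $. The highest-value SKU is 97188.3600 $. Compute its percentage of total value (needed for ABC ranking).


Top item = 97188.3600
Total = 888482.1300
Percentage = 97188.3600 / 888482.1300 * 100 = 10.9387

10.9387%


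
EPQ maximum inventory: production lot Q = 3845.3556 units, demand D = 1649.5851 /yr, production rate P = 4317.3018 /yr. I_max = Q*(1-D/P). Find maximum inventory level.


D/P = 0.3821
1 - D/P = 0.6179
I_max = 3845.3556 * 0.6179 = 2376.0950

2376.0950 units


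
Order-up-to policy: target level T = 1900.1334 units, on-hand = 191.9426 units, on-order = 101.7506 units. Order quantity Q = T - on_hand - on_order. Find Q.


Inventory position = OH + OO = 191.9426 + 101.7506 = 293.6932
Q = 1900.1334 - 293.6932 = 1606.4402

1606.4402 units


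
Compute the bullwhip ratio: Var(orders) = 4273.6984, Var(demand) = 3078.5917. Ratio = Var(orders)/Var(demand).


BW = 4273.6984 / 3078.5917 = 1.3882

1.3882


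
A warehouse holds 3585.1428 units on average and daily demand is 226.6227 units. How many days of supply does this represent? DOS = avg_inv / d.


DOS = 3585.1428 / 226.6227 = 15.8199

15.8199 days


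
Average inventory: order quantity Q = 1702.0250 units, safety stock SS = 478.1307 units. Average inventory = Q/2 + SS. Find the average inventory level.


Q/2 = 851.0125
Avg = 851.0125 + 478.1307 = 1329.1432

1329.1432 units


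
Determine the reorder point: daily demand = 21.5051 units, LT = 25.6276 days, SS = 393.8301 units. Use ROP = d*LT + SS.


d*LT = 21.5051 * 25.6276 = 551.1241
ROP = 551.1241 + 393.8301 = 944.9542

944.9542 units


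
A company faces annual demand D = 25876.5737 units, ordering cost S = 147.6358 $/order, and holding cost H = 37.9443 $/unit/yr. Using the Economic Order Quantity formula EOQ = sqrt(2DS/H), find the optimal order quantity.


2*D*S = 2 * 25876.5737 * 147.6358 = 7640617.3189
2*D*S/H = 201364.0341
EOQ = sqrt(201364.0341) = 448.7360

448.7360 units


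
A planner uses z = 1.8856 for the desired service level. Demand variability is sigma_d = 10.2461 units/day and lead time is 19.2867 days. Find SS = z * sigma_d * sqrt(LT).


sqrt(LT) = sqrt(19.2867) = 4.3917
SS = 1.8856 * 10.2461 * 4.3917 = 84.8471

84.8471 units


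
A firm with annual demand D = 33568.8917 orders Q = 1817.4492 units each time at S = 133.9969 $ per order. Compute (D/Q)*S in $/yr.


Number of orders = D/Q = 18.4703
Cost = 18.4703 * 133.9969 = 2474.9673

2474.9673 $/yr


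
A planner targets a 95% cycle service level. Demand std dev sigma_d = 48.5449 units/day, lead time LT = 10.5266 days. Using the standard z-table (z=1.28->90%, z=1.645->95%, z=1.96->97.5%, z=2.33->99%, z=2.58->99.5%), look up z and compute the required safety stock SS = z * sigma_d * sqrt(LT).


From the table, SL = 95% corresponds to z = 1.645
sqrt(LT) = sqrt(10.5266) = 3.2445
SS = 1.645 * 48.5449 * 3.2445 = 259.0917

259.0917 units


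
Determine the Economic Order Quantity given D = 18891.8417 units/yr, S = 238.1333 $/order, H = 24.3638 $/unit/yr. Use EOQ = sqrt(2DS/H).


2*D*S = 2 * 18891.8417 * 238.1333 = 8997553.2142
2*D*S/H = 369300.0769
EOQ = sqrt(369300.0769) = 607.7006

607.7006 units


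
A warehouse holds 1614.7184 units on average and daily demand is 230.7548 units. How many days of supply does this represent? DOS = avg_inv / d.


DOS = 1614.7184 / 230.7548 = 6.9976

6.9976 days


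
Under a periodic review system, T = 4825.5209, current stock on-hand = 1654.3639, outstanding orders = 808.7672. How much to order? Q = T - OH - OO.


Inventory position = OH + OO = 1654.3639 + 808.7672 = 2463.1311
Q = 4825.5209 - 2463.1311 = 2362.3898

2362.3898 units


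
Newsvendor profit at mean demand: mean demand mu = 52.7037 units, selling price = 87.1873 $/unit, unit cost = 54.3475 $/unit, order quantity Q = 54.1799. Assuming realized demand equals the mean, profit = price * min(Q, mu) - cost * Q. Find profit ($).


Sales at mu = min(54.1799, 52.7037) = 52.7037
Revenue = 87.1873 * 52.7037 = 4595.0933
Total cost = 54.3475 * 54.1799 = 2944.5421
Profit = 4595.0933 - 2944.5421 = 1650.5512

1650.5512 $


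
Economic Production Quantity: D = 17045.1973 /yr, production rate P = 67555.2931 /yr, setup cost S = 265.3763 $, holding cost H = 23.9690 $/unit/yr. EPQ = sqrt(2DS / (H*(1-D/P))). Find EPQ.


1 - D/P = 1 - 0.2523 = 0.7477
H*(1-D/P) = 17.9213
2DS = 9046782.7845
EPQ = sqrt(504807.0806) = 710.4978

710.4978 units


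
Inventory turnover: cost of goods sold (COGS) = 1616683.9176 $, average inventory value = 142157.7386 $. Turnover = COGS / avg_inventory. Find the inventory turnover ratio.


Turnover = 1616683.9176 / 142157.7386 = 11.3725

11.3725


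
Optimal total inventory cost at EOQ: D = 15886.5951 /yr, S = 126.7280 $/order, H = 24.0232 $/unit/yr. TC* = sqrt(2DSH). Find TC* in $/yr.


2*D*S*H = 96730684.3700
TC* = sqrt(96730684.3700) = 9835.1759

9835.1759 $/yr


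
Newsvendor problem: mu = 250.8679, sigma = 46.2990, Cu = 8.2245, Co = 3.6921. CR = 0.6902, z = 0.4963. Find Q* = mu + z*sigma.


CR = Cu/(Cu+Co) = 8.2245/(8.2245+3.6921) = 0.6902
z = 0.4963
Q* = 250.8679 + 0.4963 * 46.2990 = 273.8461

273.8461 units


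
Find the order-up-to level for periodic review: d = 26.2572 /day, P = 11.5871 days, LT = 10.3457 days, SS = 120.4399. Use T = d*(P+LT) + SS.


P + LT = 21.9328
d*(P+LT) = 26.2572 * 21.9328 = 575.8939
T = 575.8939 + 120.4399 = 696.3338

696.3338 units


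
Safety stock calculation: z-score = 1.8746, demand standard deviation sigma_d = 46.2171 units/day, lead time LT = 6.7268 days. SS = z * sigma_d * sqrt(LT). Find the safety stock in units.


sqrt(LT) = sqrt(6.7268) = 2.5936
SS = 1.8746 * 46.2171 * 2.5936 = 224.7065

224.7065 units


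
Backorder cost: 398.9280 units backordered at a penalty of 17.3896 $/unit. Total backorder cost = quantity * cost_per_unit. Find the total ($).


Total = 398.9280 * 17.3896 = 6937.1983

6937.1983 $


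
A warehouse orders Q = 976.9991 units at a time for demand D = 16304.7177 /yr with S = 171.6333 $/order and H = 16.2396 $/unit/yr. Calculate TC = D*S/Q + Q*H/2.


Ordering cost = D*S/Q = 2864.3143
Holding cost = Q*H/2 = 7933.0373
TC = 2864.3143 + 7933.0373 = 10797.3516

10797.3516 $/yr


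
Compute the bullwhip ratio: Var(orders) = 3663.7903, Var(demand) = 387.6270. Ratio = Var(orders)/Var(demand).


BW = 3663.7903 / 387.6270 = 9.4518

9.4518


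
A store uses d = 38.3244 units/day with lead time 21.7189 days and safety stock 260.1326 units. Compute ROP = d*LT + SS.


d*LT = 38.3244 * 21.7189 = 832.3638
ROP = 832.3638 + 260.1326 = 1092.4964

1092.4964 units


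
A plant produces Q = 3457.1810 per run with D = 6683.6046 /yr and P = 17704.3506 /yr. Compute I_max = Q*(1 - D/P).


D/P = 0.3775
1 - D/P = 0.6225
I_max = 3457.1810 * 0.6225 = 2152.0537

2152.0537 units


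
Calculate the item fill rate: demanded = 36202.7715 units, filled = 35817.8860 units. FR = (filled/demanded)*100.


FR = 35817.8860 / 36202.7715 * 100 = 98.9369

98.9369%


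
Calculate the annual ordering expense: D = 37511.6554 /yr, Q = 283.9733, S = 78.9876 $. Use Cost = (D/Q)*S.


Number of orders = D/Q = 132.0957
Cost = 132.0957 * 78.9876 = 10433.9233

10433.9233 $/yr


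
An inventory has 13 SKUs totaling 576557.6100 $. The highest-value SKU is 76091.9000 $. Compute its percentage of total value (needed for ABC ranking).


Top item = 76091.9000
Total = 576557.6100
Percentage = 76091.9000 / 576557.6100 * 100 = 13.1976

13.1976%


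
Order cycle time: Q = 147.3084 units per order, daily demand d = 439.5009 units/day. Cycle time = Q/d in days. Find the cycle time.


Cycle = 147.3084 / 439.5009 = 0.3352

0.3352 days


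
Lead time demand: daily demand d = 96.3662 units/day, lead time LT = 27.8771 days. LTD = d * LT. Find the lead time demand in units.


LTD = 96.3662 * 27.8771 = 2686.4102

2686.4102 units


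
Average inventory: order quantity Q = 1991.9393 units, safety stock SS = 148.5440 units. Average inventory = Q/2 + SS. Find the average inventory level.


Q/2 = 995.9697
Avg = 995.9697 + 148.5440 = 1144.5137

1144.5137 units


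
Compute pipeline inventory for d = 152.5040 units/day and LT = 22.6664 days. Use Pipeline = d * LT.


Pipeline = 152.5040 * 22.6664 = 3456.7167

3456.7167 units


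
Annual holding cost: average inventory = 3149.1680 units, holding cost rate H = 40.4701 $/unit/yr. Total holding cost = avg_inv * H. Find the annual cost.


Cost = 3149.1680 * 40.4701 = 127447.1439

127447.1439 $/yr


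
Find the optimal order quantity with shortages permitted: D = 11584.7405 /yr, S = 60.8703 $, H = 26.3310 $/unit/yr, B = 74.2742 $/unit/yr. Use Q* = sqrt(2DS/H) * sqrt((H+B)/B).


sqrt(2DS/H) = 231.4340
sqrt((H+B)/B) = 1.1638
Q* = 231.4340 * 1.1638 = 269.3509

269.3509 units


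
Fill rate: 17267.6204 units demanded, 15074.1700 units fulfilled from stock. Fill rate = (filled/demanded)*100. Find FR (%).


FR = 15074.1700 / 17267.6204 * 100 = 87.2973

87.2973%


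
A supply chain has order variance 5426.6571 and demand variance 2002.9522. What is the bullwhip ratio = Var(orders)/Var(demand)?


BW = 5426.6571 / 2002.9522 = 2.7093

2.7093


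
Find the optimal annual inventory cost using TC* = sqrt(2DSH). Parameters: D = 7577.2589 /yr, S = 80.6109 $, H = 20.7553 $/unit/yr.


2*D*S*H = 25355075.4501
TC* = sqrt(25355075.4501) = 5035.3824

5035.3824 $/yr


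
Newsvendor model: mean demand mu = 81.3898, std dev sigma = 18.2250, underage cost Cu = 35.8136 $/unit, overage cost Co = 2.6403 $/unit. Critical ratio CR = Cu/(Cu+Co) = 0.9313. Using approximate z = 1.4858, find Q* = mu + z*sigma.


CR = Cu/(Cu+Co) = 35.8136/(35.8136+2.6403) = 0.9313
z = 1.4858
Q* = 81.3898 + 1.4858 * 18.2250 = 108.4685

108.4685 units


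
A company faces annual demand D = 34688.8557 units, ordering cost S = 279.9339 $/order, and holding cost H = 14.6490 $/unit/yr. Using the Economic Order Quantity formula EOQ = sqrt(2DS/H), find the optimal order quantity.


2*D*S = 2 * 34688.8557 * 279.9339 = 19421173.3253
2*D*S/H = 1325767.8562
EOQ = sqrt(1325767.8562) = 1151.4199

1151.4199 units


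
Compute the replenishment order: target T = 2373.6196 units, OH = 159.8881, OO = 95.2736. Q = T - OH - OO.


Inventory position = OH + OO = 159.8881 + 95.2736 = 255.1617
Q = 2373.6196 - 255.1617 = 2118.4579

2118.4579 units


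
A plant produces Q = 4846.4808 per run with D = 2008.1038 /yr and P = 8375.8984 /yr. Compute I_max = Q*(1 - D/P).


D/P = 0.2397
1 - D/P = 0.7603
I_max = 4846.4808 * 0.7603 = 3684.5474

3684.5474 units


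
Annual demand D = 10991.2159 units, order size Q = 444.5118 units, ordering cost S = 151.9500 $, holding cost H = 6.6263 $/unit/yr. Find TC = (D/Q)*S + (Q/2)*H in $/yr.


Ordering cost = D*S/Q = 3757.1899
Holding cost = Q*H/2 = 1472.7343
TC = 3757.1899 + 1472.7343 = 5229.9242

5229.9242 $/yr


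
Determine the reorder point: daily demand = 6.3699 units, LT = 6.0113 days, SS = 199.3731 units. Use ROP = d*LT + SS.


d*LT = 6.3699 * 6.0113 = 38.2914
ROP = 38.2914 + 199.3731 = 237.6645

237.6645 units


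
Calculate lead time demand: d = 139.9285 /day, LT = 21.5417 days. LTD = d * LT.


LTD = 139.9285 * 21.5417 = 3014.2978

3014.2978 units


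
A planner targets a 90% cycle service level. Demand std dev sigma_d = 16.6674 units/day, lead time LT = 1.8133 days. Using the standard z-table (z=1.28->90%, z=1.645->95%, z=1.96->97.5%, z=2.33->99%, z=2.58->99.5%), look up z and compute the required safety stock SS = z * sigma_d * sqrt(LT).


From the table, SL = 90% corresponds to z = 1.28
sqrt(LT) = sqrt(1.8133) = 1.3466
SS = 1.28 * 16.6674 * 1.3466 = 28.7285

28.7285 units


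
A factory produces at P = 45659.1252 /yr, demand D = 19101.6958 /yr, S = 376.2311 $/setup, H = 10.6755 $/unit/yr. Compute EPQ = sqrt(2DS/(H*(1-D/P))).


1 - D/P = 1 - 0.4184 = 0.5816
H*(1-D/P) = 6.2094
2DS = 14373304.0454
EPQ = sqrt(2314781.1571) = 1521.4405

1521.4405 units


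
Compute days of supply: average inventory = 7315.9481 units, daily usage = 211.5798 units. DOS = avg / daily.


DOS = 7315.9481 / 211.5798 = 34.5777

34.5777 days


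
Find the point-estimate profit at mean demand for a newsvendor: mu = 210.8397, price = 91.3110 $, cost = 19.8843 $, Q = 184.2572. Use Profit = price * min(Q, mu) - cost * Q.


Sales at mu = min(184.2572, 210.8397) = 184.2572
Revenue = 91.3110 * 184.2572 = 16824.7092
Total cost = 19.8843 * 184.2572 = 3663.8254
Profit = 16824.7092 - 3663.8254 = 13160.8837

13160.8837 $


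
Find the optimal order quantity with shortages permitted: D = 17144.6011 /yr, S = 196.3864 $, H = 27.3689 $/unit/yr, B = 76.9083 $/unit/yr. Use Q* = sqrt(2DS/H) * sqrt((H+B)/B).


sqrt(2DS/H) = 496.0275
sqrt((H+B)/B) = 1.1644
Q* = 496.0275 * 1.1644 = 577.5822

577.5822 units


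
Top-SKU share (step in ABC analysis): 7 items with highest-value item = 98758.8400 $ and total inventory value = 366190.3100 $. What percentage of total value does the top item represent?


Top item = 98758.8400
Total = 366190.3100
Percentage = 98758.8400 / 366190.3100 * 100 = 26.9693

26.9693%


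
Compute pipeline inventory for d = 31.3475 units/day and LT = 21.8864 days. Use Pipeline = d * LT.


Pipeline = 31.3475 * 21.8864 = 686.0839

686.0839 units


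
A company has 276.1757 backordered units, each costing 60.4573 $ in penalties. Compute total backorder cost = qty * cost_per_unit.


Total = 276.1757 * 60.4573 = 16696.8371

16696.8371 $


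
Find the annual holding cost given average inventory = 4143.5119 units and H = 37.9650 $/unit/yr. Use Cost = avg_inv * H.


Cost = 4143.5119 * 37.9650 = 157308.4293

157308.4293 $/yr


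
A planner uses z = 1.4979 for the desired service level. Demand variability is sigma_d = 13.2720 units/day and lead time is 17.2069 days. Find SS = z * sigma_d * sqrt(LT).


sqrt(LT) = sqrt(17.2069) = 4.1481
SS = 1.4979 * 13.2720 * 4.1481 = 82.4652

82.4652 units


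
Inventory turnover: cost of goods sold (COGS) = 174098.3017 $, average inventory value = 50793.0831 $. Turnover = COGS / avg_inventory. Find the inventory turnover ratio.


Turnover = 174098.3017 / 50793.0831 = 3.4276

3.4276


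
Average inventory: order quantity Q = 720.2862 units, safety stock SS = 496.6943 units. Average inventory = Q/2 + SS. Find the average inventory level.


Q/2 = 360.1431
Avg = 360.1431 + 496.6943 = 856.8374

856.8374 units


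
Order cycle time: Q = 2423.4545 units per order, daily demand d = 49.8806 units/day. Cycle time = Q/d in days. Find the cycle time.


Cycle = 2423.4545 / 49.8806 = 48.5851

48.5851 days


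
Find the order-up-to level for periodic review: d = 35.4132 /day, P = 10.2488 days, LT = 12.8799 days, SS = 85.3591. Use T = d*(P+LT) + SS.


P + LT = 23.1287
d*(P+LT) = 35.4132 * 23.1287 = 819.0613
T = 819.0613 + 85.3591 = 904.4204

904.4204 units


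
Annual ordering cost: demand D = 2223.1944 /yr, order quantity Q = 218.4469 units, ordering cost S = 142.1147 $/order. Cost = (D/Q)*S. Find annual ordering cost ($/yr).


Number of orders = D/Q = 10.1773
Cost = 10.1773 * 142.1147 = 1446.3405

1446.3405 $/yr


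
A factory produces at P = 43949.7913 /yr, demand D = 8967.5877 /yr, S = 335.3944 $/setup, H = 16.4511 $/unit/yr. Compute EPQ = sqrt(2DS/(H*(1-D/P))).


1 - D/P = 1 - 0.2040 = 0.7960
H*(1-D/P) = 13.0944
2DS = 6015357.3922
EPQ = sqrt(459384.2984) = 677.7789

677.7789 units


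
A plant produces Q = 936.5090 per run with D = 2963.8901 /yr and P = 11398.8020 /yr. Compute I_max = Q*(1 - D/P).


D/P = 0.2600
1 - D/P = 0.7400
I_max = 936.5090 * 0.7400 = 693.0001

693.0001 units


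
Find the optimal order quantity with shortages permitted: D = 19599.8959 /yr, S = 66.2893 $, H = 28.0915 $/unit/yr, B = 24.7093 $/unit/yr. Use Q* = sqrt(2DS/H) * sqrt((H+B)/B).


sqrt(2DS/H) = 304.1418
sqrt((H+B)/B) = 1.4618
Q* = 304.1418 * 1.4618 = 444.5966

444.5966 units


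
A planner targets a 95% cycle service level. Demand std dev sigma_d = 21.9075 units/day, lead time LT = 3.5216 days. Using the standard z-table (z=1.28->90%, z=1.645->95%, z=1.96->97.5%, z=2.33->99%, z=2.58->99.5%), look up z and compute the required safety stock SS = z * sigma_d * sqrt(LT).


From the table, SL = 95% corresponds to z = 1.645
sqrt(LT) = sqrt(3.5216) = 1.8766
SS = 1.645 * 21.9075 * 1.8766 = 67.6283

67.6283 units


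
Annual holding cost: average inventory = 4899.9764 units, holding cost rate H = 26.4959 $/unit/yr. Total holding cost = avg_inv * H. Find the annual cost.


Cost = 4899.9764 * 26.4959 = 129829.2847

129829.2847 $/yr


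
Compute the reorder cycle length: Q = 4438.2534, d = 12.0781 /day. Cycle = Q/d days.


Cycle = 4438.2534 / 12.0781 = 367.4629

367.4629 days


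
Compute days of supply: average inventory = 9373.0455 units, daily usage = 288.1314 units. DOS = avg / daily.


DOS = 9373.0455 / 288.1314 = 32.5305

32.5305 days


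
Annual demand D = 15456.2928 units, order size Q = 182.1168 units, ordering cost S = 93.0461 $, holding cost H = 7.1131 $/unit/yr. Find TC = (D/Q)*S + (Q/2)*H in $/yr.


Ordering cost = D*S/Q = 7896.8429
Holding cost = Q*H/2 = 647.7075
TC = 7896.8429 + 647.7075 = 8544.5504

8544.5504 $/yr


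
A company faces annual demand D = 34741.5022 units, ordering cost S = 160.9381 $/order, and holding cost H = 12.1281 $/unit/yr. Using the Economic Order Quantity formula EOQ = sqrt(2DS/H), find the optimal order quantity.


2*D*S = 2 * 34741.5022 * 160.9381 = 11182462.7104
2*D*S/H = 922029.2305
EOQ = sqrt(922029.2305) = 960.2235

960.2235 units


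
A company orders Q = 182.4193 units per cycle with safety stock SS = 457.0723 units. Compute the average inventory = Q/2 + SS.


Q/2 = 91.2096
Avg = 91.2096 + 457.0723 = 548.2819

548.2819 units


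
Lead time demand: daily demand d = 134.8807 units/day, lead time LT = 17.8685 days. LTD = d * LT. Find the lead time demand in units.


LTD = 134.8807 * 17.8685 = 2410.1158

2410.1158 units


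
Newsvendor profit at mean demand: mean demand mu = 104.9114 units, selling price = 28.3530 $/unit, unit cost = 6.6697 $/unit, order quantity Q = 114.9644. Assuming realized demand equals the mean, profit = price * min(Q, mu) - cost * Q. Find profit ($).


Sales at mu = min(114.9644, 104.9114) = 104.9114
Revenue = 28.3530 * 104.9114 = 2974.5529
Total cost = 6.6697 * 114.9644 = 766.7781
Profit = 2974.5529 - 766.7781 = 2207.7749

2207.7749 $


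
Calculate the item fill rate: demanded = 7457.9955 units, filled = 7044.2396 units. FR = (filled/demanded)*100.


FR = 7044.2396 / 7457.9955 * 100 = 94.4522

94.4522%


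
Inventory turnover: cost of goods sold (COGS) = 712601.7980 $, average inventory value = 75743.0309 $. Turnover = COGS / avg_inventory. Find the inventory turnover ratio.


Turnover = 712601.7980 / 75743.0309 = 9.4082

9.4082


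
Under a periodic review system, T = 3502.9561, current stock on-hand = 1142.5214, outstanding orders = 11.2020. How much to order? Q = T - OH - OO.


Inventory position = OH + OO = 1142.5214 + 11.2020 = 1153.7234
Q = 3502.9561 - 1153.7234 = 2349.2327

2349.2327 units


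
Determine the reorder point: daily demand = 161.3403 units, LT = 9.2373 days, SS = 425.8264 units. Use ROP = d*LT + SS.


d*LT = 161.3403 * 9.2373 = 1490.3488
ROP = 1490.3488 + 425.8264 = 1916.1752

1916.1752 units


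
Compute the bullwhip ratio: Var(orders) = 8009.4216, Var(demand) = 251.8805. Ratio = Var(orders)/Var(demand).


BW = 8009.4216 / 251.8805 = 31.7985

31.7985


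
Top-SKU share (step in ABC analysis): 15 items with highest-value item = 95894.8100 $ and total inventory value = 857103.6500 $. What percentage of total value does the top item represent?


Top item = 95894.8100
Total = 857103.6500
Percentage = 95894.8100 / 857103.6500 * 100 = 11.1882

11.1882%


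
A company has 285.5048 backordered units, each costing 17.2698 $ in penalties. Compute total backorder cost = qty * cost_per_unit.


Total = 285.5048 * 17.2698 = 4930.6108

4930.6108 $


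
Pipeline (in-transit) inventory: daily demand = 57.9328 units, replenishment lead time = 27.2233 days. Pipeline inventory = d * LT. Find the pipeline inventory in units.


Pipeline = 57.9328 * 27.2233 = 1577.1220

1577.1220 units


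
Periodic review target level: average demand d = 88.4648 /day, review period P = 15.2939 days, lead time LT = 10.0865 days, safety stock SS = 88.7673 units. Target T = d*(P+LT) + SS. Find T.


P + LT = 25.3804
d*(P+LT) = 88.4648 * 25.3804 = 2245.2720
T = 2245.2720 + 88.7673 = 2334.0393

2334.0393 units


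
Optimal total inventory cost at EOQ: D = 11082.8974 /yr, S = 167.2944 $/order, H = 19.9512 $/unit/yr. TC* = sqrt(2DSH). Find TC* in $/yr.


2*D*S*H = 73983306.0207
TC* = sqrt(73983306.0207) = 8601.3549

8601.3549 $/yr


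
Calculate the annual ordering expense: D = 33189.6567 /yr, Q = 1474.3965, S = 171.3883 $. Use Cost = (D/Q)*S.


Number of orders = D/Q = 22.5107
Cost = 22.5107 * 171.3883 = 3858.0659

3858.0659 $/yr


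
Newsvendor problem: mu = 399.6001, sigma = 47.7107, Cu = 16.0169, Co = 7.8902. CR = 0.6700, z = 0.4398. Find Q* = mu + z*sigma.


CR = Cu/(Cu+Co) = 16.0169/(16.0169+7.8902) = 0.6700
z = 0.4398
Q* = 399.6001 + 0.4398 * 47.7107 = 420.5833

420.5833 units


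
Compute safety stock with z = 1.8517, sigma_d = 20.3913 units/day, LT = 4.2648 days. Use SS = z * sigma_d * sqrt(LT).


sqrt(LT) = sqrt(4.2648) = 2.0651
SS = 1.8517 * 20.3913 * 2.0651 = 77.9767

77.9767 units


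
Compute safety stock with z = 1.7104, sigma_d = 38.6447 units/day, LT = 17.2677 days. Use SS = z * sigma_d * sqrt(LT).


sqrt(LT) = sqrt(17.2677) = 4.1554
SS = 1.7104 * 38.6447 * 4.1554 = 274.6660

274.6660 units


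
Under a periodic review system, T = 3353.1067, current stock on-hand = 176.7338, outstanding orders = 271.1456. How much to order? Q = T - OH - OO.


Inventory position = OH + OO = 176.7338 + 271.1456 = 447.8794
Q = 3353.1067 - 447.8794 = 2905.2273

2905.2273 units


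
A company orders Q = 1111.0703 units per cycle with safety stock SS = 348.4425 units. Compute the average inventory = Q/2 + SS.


Q/2 = 555.5352
Avg = 555.5352 + 348.4425 = 903.9777

903.9777 units


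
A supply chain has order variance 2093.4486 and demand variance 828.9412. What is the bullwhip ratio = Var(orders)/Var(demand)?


BW = 2093.4486 / 828.9412 = 2.5254

2.5254
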